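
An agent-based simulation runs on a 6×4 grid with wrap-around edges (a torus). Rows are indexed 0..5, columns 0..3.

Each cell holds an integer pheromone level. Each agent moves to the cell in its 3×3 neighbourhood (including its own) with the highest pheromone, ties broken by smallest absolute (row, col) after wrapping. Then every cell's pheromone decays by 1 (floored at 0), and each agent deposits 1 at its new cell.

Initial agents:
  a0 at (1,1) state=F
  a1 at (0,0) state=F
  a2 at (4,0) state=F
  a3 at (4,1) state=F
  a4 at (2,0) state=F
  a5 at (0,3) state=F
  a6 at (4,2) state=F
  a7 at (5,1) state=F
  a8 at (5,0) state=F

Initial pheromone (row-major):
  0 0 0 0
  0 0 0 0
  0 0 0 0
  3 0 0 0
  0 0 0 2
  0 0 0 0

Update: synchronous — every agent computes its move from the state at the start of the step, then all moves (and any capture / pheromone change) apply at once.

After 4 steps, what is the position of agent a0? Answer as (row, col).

(0, 0)

t=1: a0@(0,0) a1@(0,0) a2@(3,0) a3@(3,0) a4@(3,0) a5@(0,0) a6@(4,3) a7@(0,0) a8@(4,3) | pheromone: 4 0 0 0 / 0 0 0 0 / 0 0 0 0 / 5 0 0 0 / 0 0 0 3 / 0 0 0 0
t=2: a0@(0,0) a1@(0,0) a2@(3,0) a3@(3,0) a4@(3,0) a5@(0,0) a6@(3,0) a7@(0,0) a8@(3,0) | pheromone: 7 0 0 0 / 0 0 0 0 / 0 0 0 0 / 9 0 0 0 / 0 0 0 2 / 0 0 0 0
t=3: a0@(0,0) a1@(0,0) a2@(3,0) a3@(3,0) a4@(3,0) a5@(0,0) a6@(3,0) a7@(0,0) a8@(3,0) | pheromone: 10 0 0 0 / 0 0 0 0 / 0 0 0 0 / 13 0 0 0 / 0 0 0 1 / 0 0 0 0
t=4: a0@(0,0) a1@(0,0) a2@(3,0) a3@(3,0) a4@(3,0) a5@(0,0) a6@(3,0) a7@(0,0) a8@(3,0) | pheromone: 13 0 0 0 / 0 0 0 0 / 0 0 0 0 / 17 0 0 0 / 0 0 0 0 / 0 0 0 0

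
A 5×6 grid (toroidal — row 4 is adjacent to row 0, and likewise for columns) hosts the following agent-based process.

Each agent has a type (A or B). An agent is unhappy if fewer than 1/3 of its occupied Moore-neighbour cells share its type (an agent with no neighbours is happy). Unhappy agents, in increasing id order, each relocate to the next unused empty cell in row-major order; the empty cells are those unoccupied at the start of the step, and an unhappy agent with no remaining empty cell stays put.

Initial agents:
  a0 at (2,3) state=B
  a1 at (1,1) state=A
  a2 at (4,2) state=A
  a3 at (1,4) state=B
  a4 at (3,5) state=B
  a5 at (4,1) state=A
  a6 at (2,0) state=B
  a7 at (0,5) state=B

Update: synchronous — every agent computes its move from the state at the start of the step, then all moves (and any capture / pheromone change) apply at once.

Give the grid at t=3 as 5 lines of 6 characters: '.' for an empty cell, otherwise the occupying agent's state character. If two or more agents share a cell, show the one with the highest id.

t=1: a0@(2,3):B a1@(0,0):A a2@(4,2):A a3@(1,4):B a4@(3,5):B a5@(4,1):A a6@(2,0):B a7@(0,5):B
t=2: (unchanged — steady state)

A....B
....B.
B..B..
.....B
.AA...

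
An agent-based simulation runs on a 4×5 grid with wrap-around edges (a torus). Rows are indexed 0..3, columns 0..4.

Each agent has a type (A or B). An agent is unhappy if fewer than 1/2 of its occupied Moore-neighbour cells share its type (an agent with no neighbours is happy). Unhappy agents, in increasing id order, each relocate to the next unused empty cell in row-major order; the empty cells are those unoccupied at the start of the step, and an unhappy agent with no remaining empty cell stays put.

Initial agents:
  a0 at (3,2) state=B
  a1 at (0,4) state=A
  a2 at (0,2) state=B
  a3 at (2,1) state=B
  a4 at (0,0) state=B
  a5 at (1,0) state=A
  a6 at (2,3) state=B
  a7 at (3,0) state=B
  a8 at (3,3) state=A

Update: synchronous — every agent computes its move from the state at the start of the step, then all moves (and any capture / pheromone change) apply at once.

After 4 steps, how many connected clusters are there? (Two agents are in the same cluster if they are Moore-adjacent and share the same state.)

t=1: a0@(3,2):B a1@(0,4):A a2@(0,2):B a3@(2,1):B a4@(0,1):B a5@(0,3):A a6@(2,3):B a7@(3,0):B a8@(1,1):A
t=2: a0@(3,2):B a1@(0,4):A a2@(0,2):B a3@(2,1):B a4@(0,1):B a5@(0,0):A a6@(2,3):B a7@(3,0):B a8@(1,0):A
t=3: (unchanged — steady state)

2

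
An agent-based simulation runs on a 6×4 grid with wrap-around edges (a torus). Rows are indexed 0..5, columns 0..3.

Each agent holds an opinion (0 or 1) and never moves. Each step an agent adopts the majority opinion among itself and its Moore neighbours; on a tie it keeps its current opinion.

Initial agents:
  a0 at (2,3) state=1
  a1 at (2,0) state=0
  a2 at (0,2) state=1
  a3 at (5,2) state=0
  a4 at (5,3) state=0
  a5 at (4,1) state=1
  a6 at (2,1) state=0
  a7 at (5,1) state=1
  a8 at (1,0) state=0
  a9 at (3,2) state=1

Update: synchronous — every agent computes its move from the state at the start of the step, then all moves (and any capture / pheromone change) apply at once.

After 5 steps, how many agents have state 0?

t=1: a0@(2,3):1 a1@(2,0):0 a2@(0,2):1 a3@(5,2):1 a4@(5,3):0 a5@(4,1):1 a6@(2,1):0 a7@(5,1):1 a8@(1,0):0 a9@(3,2):1
t=2: a0@(2,3):1 a1@(2,0):0 a2@(0,2):1 a3@(5,2):1 a4@(5,3):1 a5@(4,1):1 a6@(2,1):0 a7@(5,1):1 a8@(1,0):0 a9@(3,2):1
t=3: (unchanged — steady state)

3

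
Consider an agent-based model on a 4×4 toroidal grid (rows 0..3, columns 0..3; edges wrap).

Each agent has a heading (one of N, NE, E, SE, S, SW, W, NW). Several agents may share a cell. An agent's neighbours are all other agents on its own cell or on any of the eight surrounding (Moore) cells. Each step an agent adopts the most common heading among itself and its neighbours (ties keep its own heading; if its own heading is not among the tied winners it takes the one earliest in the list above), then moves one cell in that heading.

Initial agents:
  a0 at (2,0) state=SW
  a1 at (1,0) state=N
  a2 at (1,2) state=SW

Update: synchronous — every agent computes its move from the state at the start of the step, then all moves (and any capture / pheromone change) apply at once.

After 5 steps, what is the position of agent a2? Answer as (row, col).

(2, 1)

t=1: a0@(3,3):SW a1@(0,0):N a2@(2,1):SW
t=2: a0@(0,2):SW a1@(3,0):N a2@(3,0):SW
t=3: a0@(1,1):SW a1@(2,0):N a2@(0,3):SW
t=4: a0@(2,0):SW a1@(1,0):N a2@(1,2):SW
t=5: a0@(3,3):SW a1@(0,0):N a2@(2,1):SW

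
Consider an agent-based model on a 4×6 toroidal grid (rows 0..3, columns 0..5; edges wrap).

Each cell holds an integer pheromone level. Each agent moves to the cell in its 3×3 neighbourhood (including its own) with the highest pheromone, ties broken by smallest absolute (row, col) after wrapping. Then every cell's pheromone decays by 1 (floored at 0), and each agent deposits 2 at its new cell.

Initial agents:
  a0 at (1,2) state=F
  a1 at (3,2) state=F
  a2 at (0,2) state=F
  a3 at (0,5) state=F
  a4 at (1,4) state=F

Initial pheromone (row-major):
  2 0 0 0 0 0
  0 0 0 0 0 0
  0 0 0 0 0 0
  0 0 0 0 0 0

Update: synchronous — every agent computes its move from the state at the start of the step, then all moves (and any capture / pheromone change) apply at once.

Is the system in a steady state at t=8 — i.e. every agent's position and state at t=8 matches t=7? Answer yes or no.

yes

t=1: a0@(0,1) a1@(0,1) a2@(0,1) a3@(0,0) a4@(0,3) | pheromone: 3 6 0 2 0 0 / 0 0 0 0 0 0 / 0 0 0 0 0 0 / 0 0 0 0 0 0
t=2: a0@(0,1) a1@(0,1) a2@(0,1) a3@(0,1) a4@(0,3) | pheromone: 2 13 0 3 0 0 / 0 0 0 0 0 0 / 0 0 0 0 0 0 / 0 0 0 0 0 0
t=3: a0@(0,1) a1@(0,1) a2@(0,1) a3@(0,1) a4@(0,3) | pheromone: 1 20 0 4 0 0 / 0 0 0 0 0 0 / 0 0 0 0 0 0 / 0 0 0 0 0 0
t=4: a0@(0,1) a1@(0,1) a2@(0,1) a3@(0,1) a4@(0,3) | pheromone: 0 27 0 5 0 0 / 0 0 0 0 0 0 / 0 0 0 0 0 0 / 0 0 0 0 0 0
t=5: a0@(0,1) a1@(0,1) a2@(0,1) a3@(0,1) a4@(0,3) | pheromone: 0 34 0 6 0 0 / 0 0 0 0 0 0 / 0 0 0 0 0 0 / 0 0 0 0 0 0
t=6: a0@(0,1) a1@(0,1) a2@(0,1) a3@(0,1) a4@(0,3) | pheromone: 0 41 0 7 0 0 / 0 0 0 0 0 0 / 0 0 0 0 0 0 / 0 0 0 0 0 0
t=7: a0@(0,1) a1@(0,1) a2@(0,1) a3@(0,1) a4@(0,3) | pheromone: 0 48 0 8 0 0 / 0 0 0 0 0 0 / 0 0 0 0 0 0 / 0 0 0 0 0 0
t=8: a0@(0,1) a1@(0,1) a2@(0,1) a3@(0,1) a4@(0,3) | pheromone: 0 55 0 9 0 0 / 0 0 0 0 0 0 / 0 0 0 0 0 0 / 0 0 0 0 0 0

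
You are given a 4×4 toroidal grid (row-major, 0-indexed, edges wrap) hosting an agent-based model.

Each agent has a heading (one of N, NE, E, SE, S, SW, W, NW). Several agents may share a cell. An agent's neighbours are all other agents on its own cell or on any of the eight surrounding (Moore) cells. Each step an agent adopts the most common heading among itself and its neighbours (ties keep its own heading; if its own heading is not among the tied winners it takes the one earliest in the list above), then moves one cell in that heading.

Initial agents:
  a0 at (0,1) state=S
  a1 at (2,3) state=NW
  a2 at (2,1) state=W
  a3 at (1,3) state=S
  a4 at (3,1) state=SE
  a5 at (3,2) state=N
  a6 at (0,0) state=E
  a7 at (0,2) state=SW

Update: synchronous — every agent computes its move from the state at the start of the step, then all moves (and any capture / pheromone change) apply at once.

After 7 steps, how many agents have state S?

8

t=1: a0@(1,1):S a1@(1,2):NW a2@(2,0):W a3@(2,3):S a4@(0,2):SE a5@(2,2):N a6@(1,0):S a7@(1,2):S
t=2: a0@(2,1):S a1@(2,2):S a2@(3,0):S a3@(3,3):S a4@(1,2):S a5@(3,2):S a6@(2,0):S a7@(2,2):S
t=3: a0@(3,1):S a1@(3,2):S a2@(0,0):S a3@(0,3):S a4@(2,2):S a5@(0,2):S a6@(3,0):S a7@(3,2):S
t=4: a0@(0,1):S a1@(0,2):S a2@(1,0):S a3@(1,3):S a4@(3,2):S a5@(1,2):S a6@(0,0):S a7@(0,2):S
t=5: a0@(1,1):S a1@(1,2):S a2@(2,0):S a3@(2,3):S a4@(0,2):S a5@(2,2):S a6@(1,0):S a7@(1,2):S
t=6: a0@(2,1):S a1@(2,2):S a2@(3,0):S a3@(3,3):S a4@(1,2):S a5@(3,2):S a6@(2,0):S a7@(2,2):S
t=7: a0@(3,1):S a1@(3,2):S a2@(0,0):S a3@(0,3):S a4@(2,2):S a5@(0,2):S a6@(3,0):S a7@(3,2):S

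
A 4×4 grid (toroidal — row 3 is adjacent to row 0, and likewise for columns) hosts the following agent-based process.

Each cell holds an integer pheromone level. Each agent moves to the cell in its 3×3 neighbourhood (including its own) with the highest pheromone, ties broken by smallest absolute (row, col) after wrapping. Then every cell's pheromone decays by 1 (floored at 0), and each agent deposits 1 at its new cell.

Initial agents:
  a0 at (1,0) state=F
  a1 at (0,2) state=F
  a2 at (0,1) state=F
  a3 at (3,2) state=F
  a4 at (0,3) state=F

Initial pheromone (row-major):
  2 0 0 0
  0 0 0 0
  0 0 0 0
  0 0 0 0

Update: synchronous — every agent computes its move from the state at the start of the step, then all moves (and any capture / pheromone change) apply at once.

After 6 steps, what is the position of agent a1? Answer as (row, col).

(0, 0)

t=1: a0@(0,0) a1@(0,1) a2@(0,0) a3@(0,1) a4@(0,0) | pheromone: 4 2 0 0 / 0 0 0 0 / 0 0 0 0 / 0 0 0 0
t=2: a0@(0,0) a1@(0,0) a2@(0,0) a3@(0,0) a4@(0,0) | pheromone: 8 1 0 0 / 0 0 0 0 / 0 0 0 0 / 0 0 0 0
t=3: a0@(0,0) a1@(0,0) a2@(0,0) a3@(0,0) a4@(0,0) | pheromone: 12 0 0 0 / 0 0 0 0 / 0 0 0 0 / 0 0 0 0
t=4: a0@(0,0) a1@(0,0) a2@(0,0) a3@(0,0) a4@(0,0) | pheromone: 16 0 0 0 / 0 0 0 0 / 0 0 0 0 / 0 0 0 0
t=5: a0@(0,0) a1@(0,0) a2@(0,0) a3@(0,0) a4@(0,0) | pheromone: 20 0 0 0 / 0 0 0 0 / 0 0 0 0 / 0 0 0 0
t=6: a0@(0,0) a1@(0,0) a2@(0,0) a3@(0,0) a4@(0,0) | pheromone: 24 0 0 0 / 0 0 0 0 / 0 0 0 0 / 0 0 0 0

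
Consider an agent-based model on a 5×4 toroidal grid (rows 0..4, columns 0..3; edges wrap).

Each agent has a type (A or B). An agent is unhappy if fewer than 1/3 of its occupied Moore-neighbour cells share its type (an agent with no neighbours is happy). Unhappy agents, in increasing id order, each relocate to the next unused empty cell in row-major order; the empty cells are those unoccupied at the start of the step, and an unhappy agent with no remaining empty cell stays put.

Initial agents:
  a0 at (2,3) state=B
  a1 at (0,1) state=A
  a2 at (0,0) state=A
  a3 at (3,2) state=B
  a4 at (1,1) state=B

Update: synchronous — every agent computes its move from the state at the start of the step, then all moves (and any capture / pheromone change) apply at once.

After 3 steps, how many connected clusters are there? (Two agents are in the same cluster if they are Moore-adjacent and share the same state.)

3

t=1: a0@(2,3):B a1@(0,1):A a2@(0,0):A a3@(3,2):B a4@(0,2):B
t=2: a0@(2,3):B a1@(0,1):A a2@(0,0):A a3@(3,2):B a4@(0,3):B
t=3: a0@(2,3):B a1@(0,1):A a2@(0,0):A a3@(3,2):B a4@(0,2):B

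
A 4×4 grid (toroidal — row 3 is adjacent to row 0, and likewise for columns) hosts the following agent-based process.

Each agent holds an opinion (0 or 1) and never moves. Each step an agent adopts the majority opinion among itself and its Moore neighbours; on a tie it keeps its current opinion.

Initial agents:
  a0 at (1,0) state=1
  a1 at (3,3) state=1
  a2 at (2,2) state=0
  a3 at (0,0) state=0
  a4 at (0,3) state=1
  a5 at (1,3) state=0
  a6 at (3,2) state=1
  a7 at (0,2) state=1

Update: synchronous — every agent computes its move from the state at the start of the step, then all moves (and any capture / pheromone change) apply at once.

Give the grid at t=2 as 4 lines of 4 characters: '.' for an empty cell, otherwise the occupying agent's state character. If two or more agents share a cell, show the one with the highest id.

t=1: a0@(1,0):1 a1@(3,3):1 a2@(2,2):0 a3@(0,0):1 a4@(0,3):1 a5@(1,3):0 a6@(3,2):1 a7@(0,2):1
t=2: a0@(1,0):1 a1@(3,3):1 a2@(2,2):0 a3@(0,0):1 a4@(0,3):1 a5@(1,3):1 a6@(3,2):1 a7@(0,2):1

1.11
1..1
..0.
..11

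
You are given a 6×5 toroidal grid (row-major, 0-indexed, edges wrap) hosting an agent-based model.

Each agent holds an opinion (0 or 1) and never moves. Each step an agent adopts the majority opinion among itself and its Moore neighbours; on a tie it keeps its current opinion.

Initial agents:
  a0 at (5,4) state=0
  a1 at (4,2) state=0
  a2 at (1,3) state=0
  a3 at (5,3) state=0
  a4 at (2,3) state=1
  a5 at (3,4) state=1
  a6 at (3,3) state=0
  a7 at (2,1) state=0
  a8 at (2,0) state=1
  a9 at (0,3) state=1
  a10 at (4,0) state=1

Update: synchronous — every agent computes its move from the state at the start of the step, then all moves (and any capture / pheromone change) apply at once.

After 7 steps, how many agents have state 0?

t=1: a0@(5,4):0 a1@(4,2):0 a2@(1,3):1 a3@(5,3):0 a4@(2,3):1 a5@(3,4):1 a6@(3,3):0 a7@(2,1):0 a8@(2,0):1 a9@(0,3):0 a10@(4,0):1
t=2: (unchanged — steady state)

6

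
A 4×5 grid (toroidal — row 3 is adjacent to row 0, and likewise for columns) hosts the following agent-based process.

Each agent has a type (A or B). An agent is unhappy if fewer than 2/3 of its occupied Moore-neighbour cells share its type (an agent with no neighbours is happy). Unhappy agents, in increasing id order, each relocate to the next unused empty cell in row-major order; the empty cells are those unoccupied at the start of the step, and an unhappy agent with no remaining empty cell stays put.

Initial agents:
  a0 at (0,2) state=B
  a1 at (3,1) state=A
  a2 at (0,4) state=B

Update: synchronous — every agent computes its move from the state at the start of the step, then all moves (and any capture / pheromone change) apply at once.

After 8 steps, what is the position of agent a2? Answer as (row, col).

t=1: a0@(0,0):B a1@(0,1):A a2@(0,4):B
t=2: a0@(0,2):B a1@(0,3):A a2@(0,4):B
t=3: a0@(0,0):B a1@(0,1):A a2@(1,0):B
t=4: a0@(0,2):B a1@(0,3):A a2@(0,4):B
t=5: a0@(0,0):B a1@(0,1):A a2@(1,0):B
t=6: a0@(0,2):B a1@(0,3):A a2@(0,4):B
t=7: a0@(0,0):B a1@(0,1):A a2@(1,0):B
t=8: a0@(0,2):B a1@(0,3):A a2@(0,4):B

(0, 4)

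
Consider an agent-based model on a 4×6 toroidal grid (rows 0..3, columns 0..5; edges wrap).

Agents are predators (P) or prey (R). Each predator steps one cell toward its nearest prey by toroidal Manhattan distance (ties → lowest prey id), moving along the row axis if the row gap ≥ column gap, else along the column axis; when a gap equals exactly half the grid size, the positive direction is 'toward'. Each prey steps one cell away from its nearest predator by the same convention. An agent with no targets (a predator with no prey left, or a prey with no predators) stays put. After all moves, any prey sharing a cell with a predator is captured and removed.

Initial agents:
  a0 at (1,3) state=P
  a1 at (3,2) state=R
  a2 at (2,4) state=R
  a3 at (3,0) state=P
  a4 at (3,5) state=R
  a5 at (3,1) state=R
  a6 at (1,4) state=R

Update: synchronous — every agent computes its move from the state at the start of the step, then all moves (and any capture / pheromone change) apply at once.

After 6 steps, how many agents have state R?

5

t=1: a0@(1,4):P a1@(3,3):R a2@(3,4):R a3@(3,5):P a4@(3,4):R a5@(3,2):R a6@(1,5):R
t=2: a0@(1,5):P a1@(3,2):R a2@(3,3):R a3@(3,4):P a4@(3,3):R a5@(3,1):R a6@(1,0):R
t=3: a0@(1,0):P a1@(3,1):R a2@(3,2):R a3@(3,3):P a4@(3,2):R a5@(3,0):R a6@(1,1):R
t=4: a0@(1,1):P a1@(3,0):R a2@(3,1):R a3@(3,2):P a4@(3,1):R a5@(2,0):R a6@(1,2):R
t=5: a0@(1,2):P a1@(3,5):R a2@(3,0):R a3@(3,1):P a4@(3,0):R a5@(3,0):R a6@(1,3):R
t=6: a0@(1,3):P a1@(3,4):R a2@(3,5):R a3@(3,0):P a4@(3,5):R a5@(3,5):R a6@(1,4):R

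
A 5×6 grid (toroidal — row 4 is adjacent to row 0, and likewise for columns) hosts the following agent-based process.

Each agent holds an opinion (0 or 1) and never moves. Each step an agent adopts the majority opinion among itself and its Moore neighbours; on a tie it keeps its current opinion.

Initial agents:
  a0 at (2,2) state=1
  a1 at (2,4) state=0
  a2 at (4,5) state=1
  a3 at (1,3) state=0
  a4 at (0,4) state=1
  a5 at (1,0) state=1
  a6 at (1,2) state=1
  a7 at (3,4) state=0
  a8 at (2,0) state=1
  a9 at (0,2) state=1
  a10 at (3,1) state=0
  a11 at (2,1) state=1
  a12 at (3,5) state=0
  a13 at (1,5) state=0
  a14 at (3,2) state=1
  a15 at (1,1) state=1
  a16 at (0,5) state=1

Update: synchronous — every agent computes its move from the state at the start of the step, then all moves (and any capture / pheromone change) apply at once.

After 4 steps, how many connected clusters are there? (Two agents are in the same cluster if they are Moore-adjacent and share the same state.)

t=1: a0@(2,2):1 a1@(2,4):0 a2@(4,5):1 a3@(1,3):1 a4@(0,4):1 a5@(1,0):1 a6@(1,2):1 a7@(3,4):0 a8@(2,0):1 a9@(0,2):1 a10@(3,1):1 a11@(2,1):1 a12@(3,5):0 a13@(1,5):1 a14@(3,2):1 a15@(1,1):1 a16@(0,5):1
t=2: (unchanged — steady state)

2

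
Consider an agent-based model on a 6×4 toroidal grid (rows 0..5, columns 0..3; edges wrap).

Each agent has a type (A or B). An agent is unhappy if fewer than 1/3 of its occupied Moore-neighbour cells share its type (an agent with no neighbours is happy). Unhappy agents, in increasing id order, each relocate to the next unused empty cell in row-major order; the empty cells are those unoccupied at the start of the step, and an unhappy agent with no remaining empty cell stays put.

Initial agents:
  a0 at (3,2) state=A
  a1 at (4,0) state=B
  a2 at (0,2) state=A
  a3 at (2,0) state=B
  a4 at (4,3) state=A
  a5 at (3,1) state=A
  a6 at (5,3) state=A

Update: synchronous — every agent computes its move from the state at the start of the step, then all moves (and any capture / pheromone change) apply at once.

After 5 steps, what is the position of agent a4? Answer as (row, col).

(4, 3)

t=1: a0@(3,2):A a1@(0,0):B a2@(0,2):A a3@(0,1):B a4@(4,3):A a5@(3,1):A a6@(5,3):A
t=2: (unchanged — steady state)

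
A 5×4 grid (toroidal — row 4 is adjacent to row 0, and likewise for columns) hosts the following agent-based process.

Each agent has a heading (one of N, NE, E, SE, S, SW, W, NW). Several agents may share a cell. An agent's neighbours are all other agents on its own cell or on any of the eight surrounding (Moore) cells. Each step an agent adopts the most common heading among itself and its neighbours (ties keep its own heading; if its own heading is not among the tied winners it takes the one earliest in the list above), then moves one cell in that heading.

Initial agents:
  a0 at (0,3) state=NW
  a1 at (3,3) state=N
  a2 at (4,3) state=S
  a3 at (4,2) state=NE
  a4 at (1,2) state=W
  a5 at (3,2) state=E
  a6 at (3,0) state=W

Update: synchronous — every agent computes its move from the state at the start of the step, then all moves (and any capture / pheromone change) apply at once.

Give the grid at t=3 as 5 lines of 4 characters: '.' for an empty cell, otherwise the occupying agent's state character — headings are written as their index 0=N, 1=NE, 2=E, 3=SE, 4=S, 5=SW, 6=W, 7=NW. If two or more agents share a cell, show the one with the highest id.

...0
.1.6
7..4
.6..
....

t=1: a0@(4,2):NW a1@(2,3):N a2@(0,3):S a3@(3,3):NE a4@(1,1):W a5@(3,3):E a6@(3,3):W
t=2: a0@(3,1):NW a1@(1,3):N a2@(1,3):S a3@(2,0):NE a4@(1,0):W a5@(3,0):E a6@(3,2):W
t=3: a0@(2,0):NW a1@(0,3):N a2@(2,3):S a3@(1,1):NE a4@(1,3):W a5@(3,1):E a6@(3,1):W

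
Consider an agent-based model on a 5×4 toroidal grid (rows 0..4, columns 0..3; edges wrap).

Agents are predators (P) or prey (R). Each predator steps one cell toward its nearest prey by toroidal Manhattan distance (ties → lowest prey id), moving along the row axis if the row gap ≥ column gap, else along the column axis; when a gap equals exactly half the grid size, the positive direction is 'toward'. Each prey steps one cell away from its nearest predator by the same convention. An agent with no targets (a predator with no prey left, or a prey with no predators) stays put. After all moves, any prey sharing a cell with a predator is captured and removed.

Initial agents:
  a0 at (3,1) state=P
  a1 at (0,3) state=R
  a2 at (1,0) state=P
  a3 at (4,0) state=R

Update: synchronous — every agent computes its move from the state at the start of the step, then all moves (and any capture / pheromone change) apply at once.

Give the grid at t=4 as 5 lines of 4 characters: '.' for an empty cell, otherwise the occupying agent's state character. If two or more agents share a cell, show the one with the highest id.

....
....
....
....
P.P.

t=1: a0@(4,1):P a1@(4,3):R a2@(0,0):P
t=2: a0@(4,2):P a2@(4,0):P
t=3: (unchanged — steady state)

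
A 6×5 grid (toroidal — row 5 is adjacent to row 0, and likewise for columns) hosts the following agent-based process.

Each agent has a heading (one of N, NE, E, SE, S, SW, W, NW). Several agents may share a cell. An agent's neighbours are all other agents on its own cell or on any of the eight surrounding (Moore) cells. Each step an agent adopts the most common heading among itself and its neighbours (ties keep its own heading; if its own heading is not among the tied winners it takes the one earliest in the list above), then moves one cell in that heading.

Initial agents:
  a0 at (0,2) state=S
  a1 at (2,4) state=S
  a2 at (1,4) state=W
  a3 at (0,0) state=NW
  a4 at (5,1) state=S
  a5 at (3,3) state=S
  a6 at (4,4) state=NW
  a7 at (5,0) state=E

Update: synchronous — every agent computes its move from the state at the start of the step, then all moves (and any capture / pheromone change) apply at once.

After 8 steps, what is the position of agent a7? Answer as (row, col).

t=1: a0@(1,2):S a1@(3,4):S a2@(1,3):W a3@(5,4):NW a4@(0,1):S a5@(4,3):S a6@(3,3):NW a7@(4,4):NW
t=2: a0@(2,2):S a1@(4,4):S a2@(1,2):W a3@(4,3):NW a4@(1,1):S a5@(3,2):NW a6@(2,2):NW a7@(3,3):NW
t=3: a0@(1,1):NW a1@(3,3):NW a2@(2,2):S a3@(3,2):NW a4@(2,1):S a5@(2,1):NW a6@(1,1):NW a7@(2,2):NW
t=4: a0@(0,0):NW a1@(2,2):NW a2@(1,1):NW a3@(2,1):NW a4@(1,0):NW a5@(1,0):NW a6@(0,0):NW a7@(1,1):NW
t=5: a0@(5,4):NW a1@(1,1):NW a2@(0,0):NW a3@(1,0):NW a4@(0,4):NW a5@(0,4):NW a6@(5,4):NW a7@(0,0):NW
t=6: a0@(4,3):NW a1@(0,0):NW a2@(5,4):NW a3@(0,4):NW a4@(5,3):NW a5@(5,3):NW a6@(4,3):NW a7@(5,4):NW
t=7: a0@(3,2):NW a1@(5,4):NW a2@(4,3):NW a3@(5,3):NW a4@(4,2):NW a5@(4,2):NW a6@(3,2):NW a7@(4,3):NW
t=8: a0@(2,1):NW a1@(4,3):NW a2@(3,2):NW a3@(4,2):NW a4@(3,1):NW a5@(3,1):NW a6@(2,1):NW a7@(3,2):NW

(3, 2)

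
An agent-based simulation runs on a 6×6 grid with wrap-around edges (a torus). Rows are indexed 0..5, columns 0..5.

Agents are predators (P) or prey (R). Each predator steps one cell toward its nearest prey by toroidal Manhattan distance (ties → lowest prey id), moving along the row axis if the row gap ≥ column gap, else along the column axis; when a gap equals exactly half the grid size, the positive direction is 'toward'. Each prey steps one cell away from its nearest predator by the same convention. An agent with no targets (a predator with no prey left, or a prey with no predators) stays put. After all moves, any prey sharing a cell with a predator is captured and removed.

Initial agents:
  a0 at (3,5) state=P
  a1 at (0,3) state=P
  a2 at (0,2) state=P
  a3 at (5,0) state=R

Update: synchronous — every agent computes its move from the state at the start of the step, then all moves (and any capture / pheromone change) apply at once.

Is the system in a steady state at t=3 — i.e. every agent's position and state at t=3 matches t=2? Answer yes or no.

yes

t=1: a0@(4,5):P a1@(0,4):P a2@(0,1):P a3@(0,0):R
t=2: a0@(5,5):P a1@(0,5):P a2@(0,0):P
t=3: (unchanged — steady state)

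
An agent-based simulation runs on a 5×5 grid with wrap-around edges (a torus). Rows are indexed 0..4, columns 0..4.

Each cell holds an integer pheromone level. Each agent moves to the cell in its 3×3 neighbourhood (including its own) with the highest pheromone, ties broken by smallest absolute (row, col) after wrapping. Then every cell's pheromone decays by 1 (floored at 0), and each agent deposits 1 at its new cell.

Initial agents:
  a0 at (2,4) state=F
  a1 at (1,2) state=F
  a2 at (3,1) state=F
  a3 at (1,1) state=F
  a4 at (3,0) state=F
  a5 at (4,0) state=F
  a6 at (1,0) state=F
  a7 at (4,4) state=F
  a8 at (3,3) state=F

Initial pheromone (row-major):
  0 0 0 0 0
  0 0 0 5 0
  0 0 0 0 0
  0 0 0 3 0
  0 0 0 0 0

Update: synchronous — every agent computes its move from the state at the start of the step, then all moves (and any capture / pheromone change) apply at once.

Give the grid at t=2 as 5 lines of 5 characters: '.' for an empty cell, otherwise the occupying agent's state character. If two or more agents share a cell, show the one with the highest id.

t=1: a0@(1,3) a1@(1,3) a2@(2,0) a3@(0,0) a4@(2,0) a5@(0,0) a6@(0,0) a7@(3,3) a8@(3,3) | pheromone: 3 0 0 0 0 / 0 0 0 6 0 / 2 0 0 0 0 / 0 0 0 4 0 / 0 0 0 0 0
t=2: a0@(1,3) a1@(1,3) a2@(2,0) a3@(0,0) a4@(2,0) a5@(0,0) a6@(0,0) a7@(3,3) a8@(3,3) | pheromone: 5 0 0 0 0 / 0 0 0 7 0 / 3 0 0 0 0 / 0 0 0 5 0 / 0 0 0 0 0

F....
...F.
F....
...F.
.....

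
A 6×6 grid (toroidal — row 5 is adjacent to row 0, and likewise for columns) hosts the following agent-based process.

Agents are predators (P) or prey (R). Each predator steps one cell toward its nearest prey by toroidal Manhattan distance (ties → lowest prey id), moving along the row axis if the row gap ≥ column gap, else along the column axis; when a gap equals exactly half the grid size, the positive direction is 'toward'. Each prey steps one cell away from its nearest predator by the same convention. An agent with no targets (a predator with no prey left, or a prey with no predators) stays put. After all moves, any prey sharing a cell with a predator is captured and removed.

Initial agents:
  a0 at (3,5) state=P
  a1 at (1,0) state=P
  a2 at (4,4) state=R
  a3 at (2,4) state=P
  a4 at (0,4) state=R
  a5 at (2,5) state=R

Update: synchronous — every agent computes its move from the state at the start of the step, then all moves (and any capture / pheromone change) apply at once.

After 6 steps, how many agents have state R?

3

t=1: a0@(2,5):P a1@(2,0):P a2@(5,4):R a3@(2,5):P a4@(5,4):R a5@(1,5):R
t=2: a0@(1,5):P a1@(1,0):P a2@(4,4):R a3@(1,5):P a4@(4,4):R a5@(0,5):R
t=3: a0@(0,5):P a1@(0,0):P a2@(3,4):R a3@(0,5):P a4@(3,4):R a5@(5,5):R
t=4: a0@(5,5):P a1@(5,0):P a2@(2,4):R a3@(5,5):P a4@(2,4):R a5@(4,5):R
t=5: a0@(4,5):P a1@(4,0):P a2@(1,4):R a3@(4,5):P a4@(1,4):R a5@(3,5):R
t=6: a0@(3,5):P a1@(3,0):P a2@(0,4):R a3@(3,5):P a4@(0,4):R a5@(2,5):R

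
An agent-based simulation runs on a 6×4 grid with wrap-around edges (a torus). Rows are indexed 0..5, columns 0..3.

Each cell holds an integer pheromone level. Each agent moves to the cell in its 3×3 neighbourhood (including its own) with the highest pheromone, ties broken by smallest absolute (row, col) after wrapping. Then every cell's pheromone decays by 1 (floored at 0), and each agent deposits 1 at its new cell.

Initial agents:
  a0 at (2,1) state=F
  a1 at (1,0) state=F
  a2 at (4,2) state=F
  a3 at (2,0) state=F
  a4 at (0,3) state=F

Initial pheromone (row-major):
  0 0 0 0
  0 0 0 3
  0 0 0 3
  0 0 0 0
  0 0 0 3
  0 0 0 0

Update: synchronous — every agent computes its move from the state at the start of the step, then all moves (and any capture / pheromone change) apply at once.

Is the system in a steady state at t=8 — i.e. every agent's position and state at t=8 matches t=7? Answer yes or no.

yes

t=1: a0@(1,0) a1@(1,3) a2@(4,3) a3@(1,3) a4@(1,3) | pheromone: 0 0 0 0 / 1 0 0 5 / 0 0 0 2 / 0 0 0 0 / 0 0 0 3 / 0 0 0 0
t=2: a0@(1,3) a1@(1,3) a2@(4,3) a3@(1,3) a4@(1,3) | pheromone: 0 0 0 0 / 0 0 0 8 / 0 0 0 1 / 0 0 0 0 / 0 0 0 3 / 0 0 0 0
t=3: a0@(1,3) a1@(1,3) a2@(4,3) a3@(1,3) a4@(1,3) | pheromone: 0 0 0 0 / 0 0 0 11 / 0 0 0 0 / 0 0 0 0 / 0 0 0 3 / 0 0 0 0
t=4: a0@(1,3) a1@(1,3) a2@(4,3) a3@(1,3) a4@(1,3) | pheromone: 0 0 0 0 / 0 0 0 14 / 0 0 0 0 / 0 0 0 0 / 0 0 0 3 / 0 0 0 0
t=5: a0@(1,3) a1@(1,3) a2@(4,3) a3@(1,3) a4@(1,3) | pheromone: 0 0 0 0 / 0 0 0 17 / 0 0 0 0 / 0 0 0 0 / 0 0 0 3 / 0 0 0 0
t=6: a0@(1,3) a1@(1,3) a2@(4,3) a3@(1,3) a4@(1,3) | pheromone: 0 0 0 0 / 0 0 0 20 / 0 0 0 0 / 0 0 0 0 / 0 0 0 3 / 0 0 0 0
t=7: a0@(1,3) a1@(1,3) a2@(4,3) a3@(1,3) a4@(1,3) | pheromone: 0 0 0 0 / 0 0 0 23 / 0 0 0 0 / 0 0 0 0 / 0 0 0 3 / 0 0 0 0
t=8: a0@(1,3) a1@(1,3) a2@(4,3) a3@(1,3) a4@(1,3) | pheromone: 0 0 0 0 / 0 0 0 26 / 0 0 0 0 / 0 0 0 0 / 0 0 0 3 / 0 0 0 0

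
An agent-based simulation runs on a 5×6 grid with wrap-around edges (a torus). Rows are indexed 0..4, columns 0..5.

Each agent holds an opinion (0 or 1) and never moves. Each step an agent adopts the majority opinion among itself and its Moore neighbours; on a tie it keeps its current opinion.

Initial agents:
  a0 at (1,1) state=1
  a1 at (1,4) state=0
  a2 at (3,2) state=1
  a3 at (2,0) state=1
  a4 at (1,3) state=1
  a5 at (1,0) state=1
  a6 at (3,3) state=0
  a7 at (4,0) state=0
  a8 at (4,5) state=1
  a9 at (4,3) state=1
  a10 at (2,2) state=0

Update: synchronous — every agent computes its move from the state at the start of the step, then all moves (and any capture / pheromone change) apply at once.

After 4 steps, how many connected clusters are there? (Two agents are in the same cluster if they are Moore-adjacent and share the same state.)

4

t=1: a0@(1,1):1 a1@(1,4):0 a2@(3,2):1 a3@(2,0):1 a4@(1,3):0 a5@(1,0):1 a6@(3,3):0 a7@(4,0):0 a8@(4,5):1 a9@(4,3):1 a10@(2,2):1
t=2: a0@(1,1):1 a1@(1,4):0 a2@(3,2):1 a3@(2,0):1 a4@(1,3):0 a5@(1,0):1 a6@(3,3):1 a7@(4,0):0 a8@(4,5):1 a9@(4,3):1 a10@(2,2):1
t=3: (unchanged — steady state)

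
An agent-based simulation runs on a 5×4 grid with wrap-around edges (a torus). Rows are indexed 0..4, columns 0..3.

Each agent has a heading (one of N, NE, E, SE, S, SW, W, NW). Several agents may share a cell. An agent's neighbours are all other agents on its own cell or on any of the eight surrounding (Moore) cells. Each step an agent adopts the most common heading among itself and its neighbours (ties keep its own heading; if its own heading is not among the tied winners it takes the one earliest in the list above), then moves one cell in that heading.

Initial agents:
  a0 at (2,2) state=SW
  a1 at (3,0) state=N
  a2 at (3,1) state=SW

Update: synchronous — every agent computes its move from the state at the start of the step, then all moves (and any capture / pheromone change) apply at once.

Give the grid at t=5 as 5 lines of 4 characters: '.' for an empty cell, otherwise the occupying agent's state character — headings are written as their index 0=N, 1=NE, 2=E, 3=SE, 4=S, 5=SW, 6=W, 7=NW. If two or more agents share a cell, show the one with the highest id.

t=1: a0@(3,1):SW a1@(2,0):N a2@(4,0):SW
t=2: a0@(4,0):SW a1@(1,0):N a2@(0,3):SW
t=3: a0@(0,3):SW a1@(0,0):N a2@(1,2):SW
t=4: a0@(1,2):SW a1@(4,0):N a2@(2,1):SW
t=5: a0@(2,1):SW a1@(3,0):N a2@(3,0):SW

....
....
.5..
5...
....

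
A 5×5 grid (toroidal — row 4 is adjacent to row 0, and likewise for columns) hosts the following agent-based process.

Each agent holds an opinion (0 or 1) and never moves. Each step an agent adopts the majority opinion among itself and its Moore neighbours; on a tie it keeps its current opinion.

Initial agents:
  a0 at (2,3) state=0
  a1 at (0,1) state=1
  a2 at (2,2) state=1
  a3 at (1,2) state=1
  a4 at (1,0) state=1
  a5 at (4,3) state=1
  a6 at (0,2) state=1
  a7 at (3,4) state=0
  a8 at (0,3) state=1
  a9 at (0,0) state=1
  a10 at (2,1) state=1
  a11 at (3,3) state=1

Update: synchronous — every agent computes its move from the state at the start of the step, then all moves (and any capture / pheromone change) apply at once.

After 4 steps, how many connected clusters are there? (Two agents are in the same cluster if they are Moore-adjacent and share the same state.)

t=1: a0@(2,3):1 a1@(0,1):1 a2@(2,2):1 a3@(1,2):1 a4@(1,0):1 a5@(4,3):1 a6@(0,2):1 a7@(3,4):0 a8@(0,3):1 a9@(0,0):1 a10@(2,1):1 a11@(3,3):1
t=2: a0@(2,3):1 a1@(0,1):1 a2@(2,2):1 a3@(1,2):1 a4@(1,0):1 a5@(4,3):1 a6@(0,2):1 a7@(3,4):1 a8@(0,3):1 a9@(0,0):1 a10@(2,1):1 a11@(3,3):1
t=3: (unchanged — steady state)

1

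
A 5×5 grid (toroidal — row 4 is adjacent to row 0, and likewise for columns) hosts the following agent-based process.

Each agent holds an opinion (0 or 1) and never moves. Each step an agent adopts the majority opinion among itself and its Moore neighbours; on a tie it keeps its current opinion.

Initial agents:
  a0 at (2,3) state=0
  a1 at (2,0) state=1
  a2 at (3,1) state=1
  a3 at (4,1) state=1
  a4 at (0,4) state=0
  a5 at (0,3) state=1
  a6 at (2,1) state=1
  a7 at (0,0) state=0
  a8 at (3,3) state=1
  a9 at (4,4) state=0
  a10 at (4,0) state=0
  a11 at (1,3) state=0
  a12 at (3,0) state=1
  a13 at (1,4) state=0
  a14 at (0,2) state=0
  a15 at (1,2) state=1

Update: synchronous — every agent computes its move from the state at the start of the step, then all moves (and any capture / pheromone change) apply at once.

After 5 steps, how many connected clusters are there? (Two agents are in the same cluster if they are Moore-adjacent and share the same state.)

2

t=1: a0@(2,3):0 a1@(2,0):1 a2@(3,1):1 a3@(4,1):1 a4@(0,4):0 a5@(0,3):0 a6@(2,1):1 a7@(0,0):0 a8@(3,3):0 a9@(4,4):0 a10@(4,0):0 a11@(1,3):0 a12@(3,0):1 a13@(1,4):0 a14@(0,2):1 a15@(1,2):1
t=2: (unchanged — steady state)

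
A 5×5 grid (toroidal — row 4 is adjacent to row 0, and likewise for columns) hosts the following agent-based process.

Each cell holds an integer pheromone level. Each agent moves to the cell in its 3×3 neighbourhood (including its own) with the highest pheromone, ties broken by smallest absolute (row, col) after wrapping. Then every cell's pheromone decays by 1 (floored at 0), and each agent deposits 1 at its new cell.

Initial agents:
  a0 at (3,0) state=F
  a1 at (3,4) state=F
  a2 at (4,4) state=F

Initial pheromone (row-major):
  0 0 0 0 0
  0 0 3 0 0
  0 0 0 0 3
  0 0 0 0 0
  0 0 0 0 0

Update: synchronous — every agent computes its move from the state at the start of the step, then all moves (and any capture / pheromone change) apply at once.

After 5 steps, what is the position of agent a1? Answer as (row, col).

t=1: a0@(2,4) a1@(2,4) a2@(0,0) | pheromone: 1 0 0 0 0 / 0 0 2 0 0 / 0 0 0 0 4 / 0 0 0 0 0 / 0 0 0 0 0
t=2: a0@(2,4) a1@(2,4) a2@(0,0) | pheromone: 1 0 0 0 0 / 0 0 1 0 0 / 0 0 0 0 5 / 0 0 0 0 0 / 0 0 0 0 0
t=3: a0@(2,4) a1@(2,4) a2@(0,0) | pheromone: 1 0 0 0 0 / 0 0 0 0 0 / 0 0 0 0 6 / 0 0 0 0 0 / 0 0 0 0 0
t=4: a0@(2,4) a1@(2,4) a2@(0,0) | pheromone: 1 0 0 0 0 / 0 0 0 0 0 / 0 0 0 0 7 / 0 0 0 0 0 / 0 0 0 0 0
t=5: a0@(2,4) a1@(2,4) a2@(0,0) | pheromone: 1 0 0 0 0 / 0 0 0 0 0 / 0 0 0 0 8 / 0 0 0 0 0 / 0 0 0 0 0

(2, 4)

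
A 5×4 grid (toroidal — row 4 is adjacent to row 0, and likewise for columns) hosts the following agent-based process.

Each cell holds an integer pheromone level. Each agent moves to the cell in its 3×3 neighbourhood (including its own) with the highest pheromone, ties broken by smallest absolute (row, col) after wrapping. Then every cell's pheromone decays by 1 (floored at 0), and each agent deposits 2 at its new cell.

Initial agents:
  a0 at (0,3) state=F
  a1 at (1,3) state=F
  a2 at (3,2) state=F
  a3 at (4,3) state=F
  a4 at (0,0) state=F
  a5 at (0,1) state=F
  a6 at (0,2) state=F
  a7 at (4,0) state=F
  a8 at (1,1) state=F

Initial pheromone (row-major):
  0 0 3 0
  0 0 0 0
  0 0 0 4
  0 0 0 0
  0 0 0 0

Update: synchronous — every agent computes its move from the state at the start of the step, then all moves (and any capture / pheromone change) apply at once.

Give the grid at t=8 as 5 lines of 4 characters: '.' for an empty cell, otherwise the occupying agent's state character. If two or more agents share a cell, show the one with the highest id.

t=1: a0@(0,2) a1@(2,3) a2@(2,3) a3@(0,2) a4@(0,0) a5@(0,2) a6@(0,2) a7@(0,0) a8@(0,2) | pheromone: 4 0 12 0 / 0 0 0 0 / 0 0 0 7 / 0 0 0 0 / 0 0 0 0
t=2: a0@(0,2) a1@(2,3) a2@(2,3) a3@(0,2) a4@(0,0) a5@(0,2) a6@(0,2) a7@(0,0) a8@(0,2) | pheromone: 7 0 21 0 / 0 0 0 0 / 0 0 0 10 / 0 0 0 0 / 0 0 0 0
t=3: a0@(0,2) a1@(2,3) a2@(2,3) a3@(0,2) a4@(0,0) a5@(0,2) a6@(0,2) a7@(0,0) a8@(0,2) | pheromone: 10 0 30 0 / 0 0 0 0 / 0 0 0 13 / 0 0 0 0 / 0 0 0 0
t=4: a0@(0,2) a1@(2,3) a2@(2,3) a3@(0,2) a4@(0,0) a5@(0,2) a6@(0,2) a7@(0,0) a8@(0,2) | pheromone: 13 0 39 0 / 0 0 0 0 / 0 0 0 16 / 0 0 0 0 / 0 0 0 0
t=5: a0@(0,2) a1@(2,3) a2@(2,3) a3@(0,2) a4@(0,0) a5@(0,2) a6@(0,2) a7@(0,0) a8@(0,2) | pheromone: 16 0 48 0 / 0 0 0 0 / 0 0 0 19 / 0 0 0 0 / 0 0 0 0
t=6: a0@(0,2) a1@(2,3) a2@(2,3) a3@(0,2) a4@(0,0) a5@(0,2) a6@(0,2) a7@(0,0) a8@(0,2) | pheromone: 19 0 57 0 / 0 0 0 0 / 0 0 0 22 / 0 0 0 0 / 0 0 0 0
t=7: a0@(0,2) a1@(2,3) a2@(2,3) a3@(0,2) a4@(0,0) a5@(0,2) a6@(0,2) a7@(0,0) a8@(0,2) | pheromone: 22 0 66 0 / 0 0 0 0 / 0 0 0 25 / 0 0 0 0 / 0 0 0 0
t=8: a0@(0,2) a1@(2,3) a2@(2,3) a3@(0,2) a4@(0,0) a5@(0,2) a6@(0,2) a7@(0,0) a8@(0,2) | pheromone: 25 0 75 0 / 0 0 0 0 / 0 0 0 28 / 0 0 0 0 / 0 0 0 0

F.F.
....
...F
....
....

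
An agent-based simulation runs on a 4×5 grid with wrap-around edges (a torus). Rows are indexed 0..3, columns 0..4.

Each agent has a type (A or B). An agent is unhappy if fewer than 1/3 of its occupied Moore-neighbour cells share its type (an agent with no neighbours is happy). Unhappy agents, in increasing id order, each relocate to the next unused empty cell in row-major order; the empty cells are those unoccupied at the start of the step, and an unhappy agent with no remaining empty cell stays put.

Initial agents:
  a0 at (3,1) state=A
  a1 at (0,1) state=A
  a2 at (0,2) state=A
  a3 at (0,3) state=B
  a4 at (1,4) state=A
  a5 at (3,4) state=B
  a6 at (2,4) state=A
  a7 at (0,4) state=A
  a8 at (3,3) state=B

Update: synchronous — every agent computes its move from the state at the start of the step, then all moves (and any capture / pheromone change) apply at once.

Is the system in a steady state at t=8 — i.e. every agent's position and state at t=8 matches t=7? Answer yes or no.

t=1: a0@(3,1):A a1@(0,1):A a2@(0,2):A a3@(0,3):B a4@(1,4):A a5@(3,4):B a6@(2,4):A a7@(0,0):A a8@(3,3):B
t=2: (unchanged — steady state)

yes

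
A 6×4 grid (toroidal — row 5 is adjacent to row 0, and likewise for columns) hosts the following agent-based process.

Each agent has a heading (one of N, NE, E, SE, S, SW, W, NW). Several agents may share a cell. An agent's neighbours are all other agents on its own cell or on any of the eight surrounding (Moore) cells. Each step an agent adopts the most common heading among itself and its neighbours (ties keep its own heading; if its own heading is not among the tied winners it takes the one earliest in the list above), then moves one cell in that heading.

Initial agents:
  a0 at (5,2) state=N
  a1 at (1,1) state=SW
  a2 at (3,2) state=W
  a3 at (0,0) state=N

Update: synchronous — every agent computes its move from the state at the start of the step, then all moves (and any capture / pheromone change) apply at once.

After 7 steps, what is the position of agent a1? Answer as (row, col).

(4, 3)

t=1: a0@(4,2):N a1@(2,0):SW a2@(3,1):W a3@(5,0):N
t=2: a0@(3,2):N a1@(3,3):SW a2@(3,0):W a3@(4,0):N
t=3: a0@(2,2):N a1@(2,3):N a2@(3,3):W a3@(3,0):N
t=4: a0@(1,2):N a1@(1,3):N a2@(2,3):N a3@(2,0):N
t=5: a0@(0,2):N a1@(0,3):N a2@(1,3):N a3@(1,0):N
t=6: a0@(5,2):N a1@(5,3):N a2@(0,3):N a3@(0,0):N
t=7: a0@(4,2):N a1@(4,3):N a2@(5,3):N a3@(5,0):N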